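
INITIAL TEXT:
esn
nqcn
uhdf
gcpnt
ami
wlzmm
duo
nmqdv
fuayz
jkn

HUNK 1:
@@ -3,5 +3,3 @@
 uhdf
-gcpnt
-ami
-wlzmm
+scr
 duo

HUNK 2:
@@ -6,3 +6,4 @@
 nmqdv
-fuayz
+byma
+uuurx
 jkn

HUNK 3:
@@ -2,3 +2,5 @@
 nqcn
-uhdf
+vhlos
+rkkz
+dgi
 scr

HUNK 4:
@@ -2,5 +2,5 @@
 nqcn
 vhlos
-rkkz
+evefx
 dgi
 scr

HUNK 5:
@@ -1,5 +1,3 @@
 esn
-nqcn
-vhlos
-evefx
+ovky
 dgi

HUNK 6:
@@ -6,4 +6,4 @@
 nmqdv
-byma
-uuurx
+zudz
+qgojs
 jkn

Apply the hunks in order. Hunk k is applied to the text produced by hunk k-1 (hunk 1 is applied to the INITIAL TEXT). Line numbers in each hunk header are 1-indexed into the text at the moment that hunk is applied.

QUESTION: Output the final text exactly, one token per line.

Answer: esn
ovky
dgi
scr
duo
nmqdv
zudz
qgojs
jkn

Derivation:
Hunk 1: at line 3 remove [gcpnt,ami,wlzmm] add [scr] -> 8 lines: esn nqcn uhdf scr duo nmqdv fuayz jkn
Hunk 2: at line 6 remove [fuayz] add [byma,uuurx] -> 9 lines: esn nqcn uhdf scr duo nmqdv byma uuurx jkn
Hunk 3: at line 2 remove [uhdf] add [vhlos,rkkz,dgi] -> 11 lines: esn nqcn vhlos rkkz dgi scr duo nmqdv byma uuurx jkn
Hunk 4: at line 2 remove [rkkz] add [evefx] -> 11 lines: esn nqcn vhlos evefx dgi scr duo nmqdv byma uuurx jkn
Hunk 5: at line 1 remove [nqcn,vhlos,evefx] add [ovky] -> 9 lines: esn ovky dgi scr duo nmqdv byma uuurx jkn
Hunk 6: at line 6 remove [byma,uuurx] add [zudz,qgojs] -> 9 lines: esn ovky dgi scr duo nmqdv zudz qgojs jkn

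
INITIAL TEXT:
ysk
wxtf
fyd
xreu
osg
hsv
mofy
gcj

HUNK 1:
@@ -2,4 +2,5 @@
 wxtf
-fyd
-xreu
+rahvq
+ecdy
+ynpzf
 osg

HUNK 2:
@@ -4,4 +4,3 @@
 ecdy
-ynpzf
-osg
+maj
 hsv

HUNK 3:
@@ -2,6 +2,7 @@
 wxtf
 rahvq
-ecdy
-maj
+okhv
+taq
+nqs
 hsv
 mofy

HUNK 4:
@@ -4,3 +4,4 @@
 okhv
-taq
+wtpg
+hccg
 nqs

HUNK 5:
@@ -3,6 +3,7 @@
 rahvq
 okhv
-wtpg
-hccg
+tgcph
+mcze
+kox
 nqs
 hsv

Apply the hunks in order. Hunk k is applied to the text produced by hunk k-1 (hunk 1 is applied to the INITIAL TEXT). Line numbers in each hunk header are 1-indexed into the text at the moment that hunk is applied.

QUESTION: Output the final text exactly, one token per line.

Hunk 1: at line 2 remove [fyd,xreu] add [rahvq,ecdy,ynpzf] -> 9 lines: ysk wxtf rahvq ecdy ynpzf osg hsv mofy gcj
Hunk 2: at line 4 remove [ynpzf,osg] add [maj] -> 8 lines: ysk wxtf rahvq ecdy maj hsv mofy gcj
Hunk 3: at line 2 remove [ecdy,maj] add [okhv,taq,nqs] -> 9 lines: ysk wxtf rahvq okhv taq nqs hsv mofy gcj
Hunk 4: at line 4 remove [taq] add [wtpg,hccg] -> 10 lines: ysk wxtf rahvq okhv wtpg hccg nqs hsv mofy gcj
Hunk 5: at line 3 remove [wtpg,hccg] add [tgcph,mcze,kox] -> 11 lines: ysk wxtf rahvq okhv tgcph mcze kox nqs hsv mofy gcj

Answer: ysk
wxtf
rahvq
okhv
tgcph
mcze
kox
nqs
hsv
mofy
gcj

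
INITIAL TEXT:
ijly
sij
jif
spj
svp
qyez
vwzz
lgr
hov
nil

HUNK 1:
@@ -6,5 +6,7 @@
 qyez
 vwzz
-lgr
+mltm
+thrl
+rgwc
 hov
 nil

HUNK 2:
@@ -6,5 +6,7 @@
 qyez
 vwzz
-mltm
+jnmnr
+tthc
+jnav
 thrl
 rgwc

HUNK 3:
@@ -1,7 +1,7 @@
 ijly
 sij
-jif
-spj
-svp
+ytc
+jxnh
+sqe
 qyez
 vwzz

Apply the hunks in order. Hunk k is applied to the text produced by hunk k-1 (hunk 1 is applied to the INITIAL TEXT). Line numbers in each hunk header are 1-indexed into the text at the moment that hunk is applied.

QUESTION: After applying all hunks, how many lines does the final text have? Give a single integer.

Answer: 14

Derivation:
Hunk 1: at line 6 remove [lgr] add [mltm,thrl,rgwc] -> 12 lines: ijly sij jif spj svp qyez vwzz mltm thrl rgwc hov nil
Hunk 2: at line 6 remove [mltm] add [jnmnr,tthc,jnav] -> 14 lines: ijly sij jif spj svp qyez vwzz jnmnr tthc jnav thrl rgwc hov nil
Hunk 3: at line 1 remove [jif,spj,svp] add [ytc,jxnh,sqe] -> 14 lines: ijly sij ytc jxnh sqe qyez vwzz jnmnr tthc jnav thrl rgwc hov nil
Final line count: 14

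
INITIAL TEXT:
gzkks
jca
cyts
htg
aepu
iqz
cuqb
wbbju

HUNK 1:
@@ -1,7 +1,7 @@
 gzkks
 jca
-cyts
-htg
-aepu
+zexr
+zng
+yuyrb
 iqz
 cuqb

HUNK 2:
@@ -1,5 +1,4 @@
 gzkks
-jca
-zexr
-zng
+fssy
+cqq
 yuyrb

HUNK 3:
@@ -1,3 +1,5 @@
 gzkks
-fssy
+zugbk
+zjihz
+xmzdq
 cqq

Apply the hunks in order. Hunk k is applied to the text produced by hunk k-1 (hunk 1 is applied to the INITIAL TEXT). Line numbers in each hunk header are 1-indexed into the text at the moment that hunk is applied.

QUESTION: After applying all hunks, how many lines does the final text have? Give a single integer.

Hunk 1: at line 1 remove [cyts,htg,aepu] add [zexr,zng,yuyrb] -> 8 lines: gzkks jca zexr zng yuyrb iqz cuqb wbbju
Hunk 2: at line 1 remove [jca,zexr,zng] add [fssy,cqq] -> 7 lines: gzkks fssy cqq yuyrb iqz cuqb wbbju
Hunk 3: at line 1 remove [fssy] add [zugbk,zjihz,xmzdq] -> 9 lines: gzkks zugbk zjihz xmzdq cqq yuyrb iqz cuqb wbbju
Final line count: 9

Answer: 9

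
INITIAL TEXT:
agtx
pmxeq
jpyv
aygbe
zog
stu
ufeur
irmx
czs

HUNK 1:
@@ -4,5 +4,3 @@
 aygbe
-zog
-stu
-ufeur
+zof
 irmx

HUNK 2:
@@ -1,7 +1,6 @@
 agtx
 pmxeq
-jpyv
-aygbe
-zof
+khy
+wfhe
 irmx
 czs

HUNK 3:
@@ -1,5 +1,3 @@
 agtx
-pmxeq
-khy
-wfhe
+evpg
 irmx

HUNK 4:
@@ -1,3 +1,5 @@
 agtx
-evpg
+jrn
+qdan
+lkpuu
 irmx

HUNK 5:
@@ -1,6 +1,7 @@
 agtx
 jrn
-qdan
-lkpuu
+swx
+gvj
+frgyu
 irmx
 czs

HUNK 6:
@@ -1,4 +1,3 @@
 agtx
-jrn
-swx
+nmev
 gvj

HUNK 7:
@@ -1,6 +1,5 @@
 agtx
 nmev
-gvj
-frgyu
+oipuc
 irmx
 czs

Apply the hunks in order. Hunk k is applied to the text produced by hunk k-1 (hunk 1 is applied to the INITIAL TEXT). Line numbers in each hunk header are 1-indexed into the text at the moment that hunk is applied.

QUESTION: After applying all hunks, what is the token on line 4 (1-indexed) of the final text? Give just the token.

Answer: irmx

Derivation:
Hunk 1: at line 4 remove [zog,stu,ufeur] add [zof] -> 7 lines: agtx pmxeq jpyv aygbe zof irmx czs
Hunk 2: at line 1 remove [jpyv,aygbe,zof] add [khy,wfhe] -> 6 lines: agtx pmxeq khy wfhe irmx czs
Hunk 3: at line 1 remove [pmxeq,khy,wfhe] add [evpg] -> 4 lines: agtx evpg irmx czs
Hunk 4: at line 1 remove [evpg] add [jrn,qdan,lkpuu] -> 6 lines: agtx jrn qdan lkpuu irmx czs
Hunk 5: at line 1 remove [qdan,lkpuu] add [swx,gvj,frgyu] -> 7 lines: agtx jrn swx gvj frgyu irmx czs
Hunk 6: at line 1 remove [jrn,swx] add [nmev] -> 6 lines: agtx nmev gvj frgyu irmx czs
Hunk 7: at line 1 remove [gvj,frgyu] add [oipuc] -> 5 lines: agtx nmev oipuc irmx czs
Final line 4: irmx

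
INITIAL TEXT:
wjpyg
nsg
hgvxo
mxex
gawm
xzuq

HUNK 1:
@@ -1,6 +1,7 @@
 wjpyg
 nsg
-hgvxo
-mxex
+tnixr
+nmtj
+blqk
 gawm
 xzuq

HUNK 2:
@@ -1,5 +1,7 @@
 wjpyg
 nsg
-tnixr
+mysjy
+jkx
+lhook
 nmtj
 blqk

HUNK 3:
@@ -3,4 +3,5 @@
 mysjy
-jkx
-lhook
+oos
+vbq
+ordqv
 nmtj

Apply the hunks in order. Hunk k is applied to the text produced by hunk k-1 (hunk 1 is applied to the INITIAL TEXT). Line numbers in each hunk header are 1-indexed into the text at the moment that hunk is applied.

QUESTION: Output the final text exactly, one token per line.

Hunk 1: at line 1 remove [hgvxo,mxex] add [tnixr,nmtj,blqk] -> 7 lines: wjpyg nsg tnixr nmtj blqk gawm xzuq
Hunk 2: at line 1 remove [tnixr] add [mysjy,jkx,lhook] -> 9 lines: wjpyg nsg mysjy jkx lhook nmtj blqk gawm xzuq
Hunk 3: at line 3 remove [jkx,lhook] add [oos,vbq,ordqv] -> 10 lines: wjpyg nsg mysjy oos vbq ordqv nmtj blqk gawm xzuq

Answer: wjpyg
nsg
mysjy
oos
vbq
ordqv
nmtj
blqk
gawm
xzuq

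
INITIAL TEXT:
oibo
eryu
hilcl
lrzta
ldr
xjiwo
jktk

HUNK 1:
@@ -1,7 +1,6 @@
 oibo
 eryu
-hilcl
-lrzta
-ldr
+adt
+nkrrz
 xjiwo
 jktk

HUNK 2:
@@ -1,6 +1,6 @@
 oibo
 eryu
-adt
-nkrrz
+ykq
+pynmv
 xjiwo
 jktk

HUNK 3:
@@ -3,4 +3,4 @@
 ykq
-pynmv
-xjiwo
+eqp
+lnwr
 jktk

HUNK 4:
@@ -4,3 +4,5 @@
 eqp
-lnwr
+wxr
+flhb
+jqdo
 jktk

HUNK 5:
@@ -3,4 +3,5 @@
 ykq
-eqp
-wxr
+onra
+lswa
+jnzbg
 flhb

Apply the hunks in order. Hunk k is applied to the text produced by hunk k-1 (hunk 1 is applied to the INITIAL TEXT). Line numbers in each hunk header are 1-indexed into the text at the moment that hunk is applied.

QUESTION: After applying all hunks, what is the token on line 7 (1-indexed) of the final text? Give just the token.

Hunk 1: at line 1 remove [hilcl,lrzta,ldr] add [adt,nkrrz] -> 6 lines: oibo eryu adt nkrrz xjiwo jktk
Hunk 2: at line 1 remove [adt,nkrrz] add [ykq,pynmv] -> 6 lines: oibo eryu ykq pynmv xjiwo jktk
Hunk 3: at line 3 remove [pynmv,xjiwo] add [eqp,lnwr] -> 6 lines: oibo eryu ykq eqp lnwr jktk
Hunk 4: at line 4 remove [lnwr] add [wxr,flhb,jqdo] -> 8 lines: oibo eryu ykq eqp wxr flhb jqdo jktk
Hunk 5: at line 3 remove [eqp,wxr] add [onra,lswa,jnzbg] -> 9 lines: oibo eryu ykq onra lswa jnzbg flhb jqdo jktk
Final line 7: flhb

Answer: flhb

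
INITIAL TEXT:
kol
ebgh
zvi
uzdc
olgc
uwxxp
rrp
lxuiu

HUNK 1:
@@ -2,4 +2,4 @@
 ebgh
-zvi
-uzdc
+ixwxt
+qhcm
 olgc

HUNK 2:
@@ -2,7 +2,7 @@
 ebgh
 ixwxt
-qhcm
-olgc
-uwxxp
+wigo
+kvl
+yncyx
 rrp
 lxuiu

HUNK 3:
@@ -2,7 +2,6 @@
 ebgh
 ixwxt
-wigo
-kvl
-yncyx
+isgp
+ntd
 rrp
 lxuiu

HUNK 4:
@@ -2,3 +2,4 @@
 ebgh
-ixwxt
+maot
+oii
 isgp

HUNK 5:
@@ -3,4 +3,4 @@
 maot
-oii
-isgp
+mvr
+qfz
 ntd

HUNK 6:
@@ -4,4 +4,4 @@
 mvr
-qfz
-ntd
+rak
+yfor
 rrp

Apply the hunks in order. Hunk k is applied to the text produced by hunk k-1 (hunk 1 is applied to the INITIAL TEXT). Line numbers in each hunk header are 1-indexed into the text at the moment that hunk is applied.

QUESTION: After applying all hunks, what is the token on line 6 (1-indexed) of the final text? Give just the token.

Hunk 1: at line 2 remove [zvi,uzdc] add [ixwxt,qhcm] -> 8 lines: kol ebgh ixwxt qhcm olgc uwxxp rrp lxuiu
Hunk 2: at line 2 remove [qhcm,olgc,uwxxp] add [wigo,kvl,yncyx] -> 8 lines: kol ebgh ixwxt wigo kvl yncyx rrp lxuiu
Hunk 3: at line 2 remove [wigo,kvl,yncyx] add [isgp,ntd] -> 7 lines: kol ebgh ixwxt isgp ntd rrp lxuiu
Hunk 4: at line 2 remove [ixwxt] add [maot,oii] -> 8 lines: kol ebgh maot oii isgp ntd rrp lxuiu
Hunk 5: at line 3 remove [oii,isgp] add [mvr,qfz] -> 8 lines: kol ebgh maot mvr qfz ntd rrp lxuiu
Hunk 6: at line 4 remove [qfz,ntd] add [rak,yfor] -> 8 lines: kol ebgh maot mvr rak yfor rrp lxuiu
Final line 6: yfor

Answer: yfor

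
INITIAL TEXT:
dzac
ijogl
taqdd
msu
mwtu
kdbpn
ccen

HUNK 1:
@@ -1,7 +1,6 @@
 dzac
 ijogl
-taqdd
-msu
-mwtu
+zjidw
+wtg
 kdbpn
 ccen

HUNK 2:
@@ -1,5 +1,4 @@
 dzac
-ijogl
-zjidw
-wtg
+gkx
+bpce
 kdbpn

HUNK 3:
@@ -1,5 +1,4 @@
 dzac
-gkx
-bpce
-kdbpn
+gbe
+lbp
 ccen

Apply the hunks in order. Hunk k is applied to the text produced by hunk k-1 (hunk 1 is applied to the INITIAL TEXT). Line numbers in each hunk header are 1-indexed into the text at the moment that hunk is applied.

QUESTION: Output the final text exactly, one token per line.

Hunk 1: at line 1 remove [taqdd,msu,mwtu] add [zjidw,wtg] -> 6 lines: dzac ijogl zjidw wtg kdbpn ccen
Hunk 2: at line 1 remove [ijogl,zjidw,wtg] add [gkx,bpce] -> 5 lines: dzac gkx bpce kdbpn ccen
Hunk 3: at line 1 remove [gkx,bpce,kdbpn] add [gbe,lbp] -> 4 lines: dzac gbe lbp ccen

Answer: dzac
gbe
lbp
ccen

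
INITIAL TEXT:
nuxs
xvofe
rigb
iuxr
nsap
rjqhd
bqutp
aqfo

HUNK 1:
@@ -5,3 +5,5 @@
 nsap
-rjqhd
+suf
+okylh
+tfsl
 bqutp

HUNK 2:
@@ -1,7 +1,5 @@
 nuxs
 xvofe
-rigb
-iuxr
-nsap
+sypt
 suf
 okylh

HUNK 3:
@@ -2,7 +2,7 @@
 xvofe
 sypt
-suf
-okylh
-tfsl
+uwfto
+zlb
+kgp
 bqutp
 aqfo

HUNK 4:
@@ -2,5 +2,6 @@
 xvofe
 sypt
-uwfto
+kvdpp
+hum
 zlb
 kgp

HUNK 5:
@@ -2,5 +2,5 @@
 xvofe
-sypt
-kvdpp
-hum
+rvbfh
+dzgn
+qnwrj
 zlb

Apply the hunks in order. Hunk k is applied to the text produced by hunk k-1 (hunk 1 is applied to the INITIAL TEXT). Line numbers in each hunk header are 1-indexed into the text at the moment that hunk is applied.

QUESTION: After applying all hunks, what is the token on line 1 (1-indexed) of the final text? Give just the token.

Hunk 1: at line 5 remove [rjqhd] add [suf,okylh,tfsl] -> 10 lines: nuxs xvofe rigb iuxr nsap suf okylh tfsl bqutp aqfo
Hunk 2: at line 1 remove [rigb,iuxr,nsap] add [sypt] -> 8 lines: nuxs xvofe sypt suf okylh tfsl bqutp aqfo
Hunk 3: at line 2 remove [suf,okylh,tfsl] add [uwfto,zlb,kgp] -> 8 lines: nuxs xvofe sypt uwfto zlb kgp bqutp aqfo
Hunk 4: at line 2 remove [uwfto] add [kvdpp,hum] -> 9 lines: nuxs xvofe sypt kvdpp hum zlb kgp bqutp aqfo
Hunk 5: at line 2 remove [sypt,kvdpp,hum] add [rvbfh,dzgn,qnwrj] -> 9 lines: nuxs xvofe rvbfh dzgn qnwrj zlb kgp bqutp aqfo
Final line 1: nuxs

Answer: nuxs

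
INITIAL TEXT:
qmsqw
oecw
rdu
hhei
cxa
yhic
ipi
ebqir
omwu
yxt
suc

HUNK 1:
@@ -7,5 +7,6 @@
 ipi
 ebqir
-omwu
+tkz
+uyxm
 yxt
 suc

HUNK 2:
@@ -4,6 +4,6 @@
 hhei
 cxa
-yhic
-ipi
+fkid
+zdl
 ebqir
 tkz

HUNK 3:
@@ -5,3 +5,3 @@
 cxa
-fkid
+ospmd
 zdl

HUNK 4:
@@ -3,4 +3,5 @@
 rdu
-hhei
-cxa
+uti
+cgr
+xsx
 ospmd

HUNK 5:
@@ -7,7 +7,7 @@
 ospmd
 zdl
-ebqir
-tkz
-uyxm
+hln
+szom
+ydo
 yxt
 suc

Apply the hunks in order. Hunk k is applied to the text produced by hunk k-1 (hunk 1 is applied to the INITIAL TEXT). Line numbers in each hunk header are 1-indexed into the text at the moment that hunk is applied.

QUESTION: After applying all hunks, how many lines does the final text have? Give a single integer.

Hunk 1: at line 7 remove [omwu] add [tkz,uyxm] -> 12 lines: qmsqw oecw rdu hhei cxa yhic ipi ebqir tkz uyxm yxt suc
Hunk 2: at line 4 remove [yhic,ipi] add [fkid,zdl] -> 12 lines: qmsqw oecw rdu hhei cxa fkid zdl ebqir tkz uyxm yxt suc
Hunk 3: at line 5 remove [fkid] add [ospmd] -> 12 lines: qmsqw oecw rdu hhei cxa ospmd zdl ebqir tkz uyxm yxt suc
Hunk 4: at line 3 remove [hhei,cxa] add [uti,cgr,xsx] -> 13 lines: qmsqw oecw rdu uti cgr xsx ospmd zdl ebqir tkz uyxm yxt suc
Hunk 5: at line 7 remove [ebqir,tkz,uyxm] add [hln,szom,ydo] -> 13 lines: qmsqw oecw rdu uti cgr xsx ospmd zdl hln szom ydo yxt suc
Final line count: 13

Answer: 13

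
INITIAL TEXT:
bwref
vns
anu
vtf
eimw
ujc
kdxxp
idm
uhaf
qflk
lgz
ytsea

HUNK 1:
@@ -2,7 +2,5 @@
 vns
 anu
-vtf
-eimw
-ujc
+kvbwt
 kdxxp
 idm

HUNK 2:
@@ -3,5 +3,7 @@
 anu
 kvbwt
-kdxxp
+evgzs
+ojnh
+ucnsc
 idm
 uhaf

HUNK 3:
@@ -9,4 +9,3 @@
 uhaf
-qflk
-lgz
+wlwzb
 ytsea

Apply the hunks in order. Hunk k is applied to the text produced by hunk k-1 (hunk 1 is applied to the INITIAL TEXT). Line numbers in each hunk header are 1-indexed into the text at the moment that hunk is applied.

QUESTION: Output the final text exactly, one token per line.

Hunk 1: at line 2 remove [vtf,eimw,ujc] add [kvbwt] -> 10 lines: bwref vns anu kvbwt kdxxp idm uhaf qflk lgz ytsea
Hunk 2: at line 3 remove [kdxxp] add [evgzs,ojnh,ucnsc] -> 12 lines: bwref vns anu kvbwt evgzs ojnh ucnsc idm uhaf qflk lgz ytsea
Hunk 3: at line 9 remove [qflk,lgz] add [wlwzb] -> 11 lines: bwref vns anu kvbwt evgzs ojnh ucnsc idm uhaf wlwzb ytsea

Answer: bwref
vns
anu
kvbwt
evgzs
ojnh
ucnsc
idm
uhaf
wlwzb
ytsea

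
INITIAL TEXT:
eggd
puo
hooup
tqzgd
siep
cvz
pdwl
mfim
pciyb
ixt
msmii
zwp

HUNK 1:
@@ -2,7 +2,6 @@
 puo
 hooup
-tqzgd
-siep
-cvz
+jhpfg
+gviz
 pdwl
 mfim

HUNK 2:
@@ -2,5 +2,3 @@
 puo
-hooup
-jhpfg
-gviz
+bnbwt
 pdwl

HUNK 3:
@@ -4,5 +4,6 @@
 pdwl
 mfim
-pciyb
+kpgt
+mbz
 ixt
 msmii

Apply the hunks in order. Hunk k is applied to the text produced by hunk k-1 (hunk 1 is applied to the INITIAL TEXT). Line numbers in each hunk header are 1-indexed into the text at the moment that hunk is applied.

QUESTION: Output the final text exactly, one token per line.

Answer: eggd
puo
bnbwt
pdwl
mfim
kpgt
mbz
ixt
msmii
zwp

Derivation:
Hunk 1: at line 2 remove [tqzgd,siep,cvz] add [jhpfg,gviz] -> 11 lines: eggd puo hooup jhpfg gviz pdwl mfim pciyb ixt msmii zwp
Hunk 2: at line 2 remove [hooup,jhpfg,gviz] add [bnbwt] -> 9 lines: eggd puo bnbwt pdwl mfim pciyb ixt msmii zwp
Hunk 3: at line 4 remove [pciyb] add [kpgt,mbz] -> 10 lines: eggd puo bnbwt pdwl mfim kpgt mbz ixt msmii zwp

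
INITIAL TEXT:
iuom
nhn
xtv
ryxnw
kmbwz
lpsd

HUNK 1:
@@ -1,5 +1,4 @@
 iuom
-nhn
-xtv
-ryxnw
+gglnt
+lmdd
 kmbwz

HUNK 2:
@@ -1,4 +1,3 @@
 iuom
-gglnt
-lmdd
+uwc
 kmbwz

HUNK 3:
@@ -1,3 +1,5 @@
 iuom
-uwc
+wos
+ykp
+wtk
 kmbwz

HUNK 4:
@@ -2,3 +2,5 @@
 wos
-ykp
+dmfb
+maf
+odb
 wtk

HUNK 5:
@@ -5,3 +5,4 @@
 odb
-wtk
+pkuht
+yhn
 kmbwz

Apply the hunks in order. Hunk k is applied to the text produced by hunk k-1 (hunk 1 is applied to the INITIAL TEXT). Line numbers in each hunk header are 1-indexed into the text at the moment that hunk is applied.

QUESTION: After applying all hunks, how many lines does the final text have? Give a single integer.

Answer: 9

Derivation:
Hunk 1: at line 1 remove [nhn,xtv,ryxnw] add [gglnt,lmdd] -> 5 lines: iuom gglnt lmdd kmbwz lpsd
Hunk 2: at line 1 remove [gglnt,lmdd] add [uwc] -> 4 lines: iuom uwc kmbwz lpsd
Hunk 3: at line 1 remove [uwc] add [wos,ykp,wtk] -> 6 lines: iuom wos ykp wtk kmbwz lpsd
Hunk 4: at line 2 remove [ykp] add [dmfb,maf,odb] -> 8 lines: iuom wos dmfb maf odb wtk kmbwz lpsd
Hunk 5: at line 5 remove [wtk] add [pkuht,yhn] -> 9 lines: iuom wos dmfb maf odb pkuht yhn kmbwz lpsd
Final line count: 9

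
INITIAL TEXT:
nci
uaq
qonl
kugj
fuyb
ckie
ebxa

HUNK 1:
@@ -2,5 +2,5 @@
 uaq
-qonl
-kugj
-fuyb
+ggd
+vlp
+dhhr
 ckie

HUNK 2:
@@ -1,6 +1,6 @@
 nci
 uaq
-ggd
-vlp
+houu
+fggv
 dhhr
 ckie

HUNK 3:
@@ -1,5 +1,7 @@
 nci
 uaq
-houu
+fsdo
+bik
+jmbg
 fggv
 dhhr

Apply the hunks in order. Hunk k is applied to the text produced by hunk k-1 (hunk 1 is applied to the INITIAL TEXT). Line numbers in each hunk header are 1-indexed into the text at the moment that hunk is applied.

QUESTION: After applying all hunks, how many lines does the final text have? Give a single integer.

Hunk 1: at line 2 remove [qonl,kugj,fuyb] add [ggd,vlp,dhhr] -> 7 lines: nci uaq ggd vlp dhhr ckie ebxa
Hunk 2: at line 1 remove [ggd,vlp] add [houu,fggv] -> 7 lines: nci uaq houu fggv dhhr ckie ebxa
Hunk 3: at line 1 remove [houu] add [fsdo,bik,jmbg] -> 9 lines: nci uaq fsdo bik jmbg fggv dhhr ckie ebxa
Final line count: 9

Answer: 9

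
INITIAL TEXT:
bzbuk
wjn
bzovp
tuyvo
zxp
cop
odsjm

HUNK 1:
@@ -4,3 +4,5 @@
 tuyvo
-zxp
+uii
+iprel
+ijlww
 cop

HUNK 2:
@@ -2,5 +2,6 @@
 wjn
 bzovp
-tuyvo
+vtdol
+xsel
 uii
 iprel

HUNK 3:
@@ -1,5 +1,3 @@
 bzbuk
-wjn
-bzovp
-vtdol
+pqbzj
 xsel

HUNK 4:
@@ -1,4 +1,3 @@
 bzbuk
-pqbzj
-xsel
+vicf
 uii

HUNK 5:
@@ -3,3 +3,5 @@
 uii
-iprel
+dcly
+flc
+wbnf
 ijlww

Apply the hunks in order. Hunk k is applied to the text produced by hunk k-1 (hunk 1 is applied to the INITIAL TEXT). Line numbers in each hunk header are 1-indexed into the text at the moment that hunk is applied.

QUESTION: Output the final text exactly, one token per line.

Answer: bzbuk
vicf
uii
dcly
flc
wbnf
ijlww
cop
odsjm

Derivation:
Hunk 1: at line 4 remove [zxp] add [uii,iprel,ijlww] -> 9 lines: bzbuk wjn bzovp tuyvo uii iprel ijlww cop odsjm
Hunk 2: at line 2 remove [tuyvo] add [vtdol,xsel] -> 10 lines: bzbuk wjn bzovp vtdol xsel uii iprel ijlww cop odsjm
Hunk 3: at line 1 remove [wjn,bzovp,vtdol] add [pqbzj] -> 8 lines: bzbuk pqbzj xsel uii iprel ijlww cop odsjm
Hunk 4: at line 1 remove [pqbzj,xsel] add [vicf] -> 7 lines: bzbuk vicf uii iprel ijlww cop odsjm
Hunk 5: at line 3 remove [iprel] add [dcly,flc,wbnf] -> 9 lines: bzbuk vicf uii dcly flc wbnf ijlww cop odsjm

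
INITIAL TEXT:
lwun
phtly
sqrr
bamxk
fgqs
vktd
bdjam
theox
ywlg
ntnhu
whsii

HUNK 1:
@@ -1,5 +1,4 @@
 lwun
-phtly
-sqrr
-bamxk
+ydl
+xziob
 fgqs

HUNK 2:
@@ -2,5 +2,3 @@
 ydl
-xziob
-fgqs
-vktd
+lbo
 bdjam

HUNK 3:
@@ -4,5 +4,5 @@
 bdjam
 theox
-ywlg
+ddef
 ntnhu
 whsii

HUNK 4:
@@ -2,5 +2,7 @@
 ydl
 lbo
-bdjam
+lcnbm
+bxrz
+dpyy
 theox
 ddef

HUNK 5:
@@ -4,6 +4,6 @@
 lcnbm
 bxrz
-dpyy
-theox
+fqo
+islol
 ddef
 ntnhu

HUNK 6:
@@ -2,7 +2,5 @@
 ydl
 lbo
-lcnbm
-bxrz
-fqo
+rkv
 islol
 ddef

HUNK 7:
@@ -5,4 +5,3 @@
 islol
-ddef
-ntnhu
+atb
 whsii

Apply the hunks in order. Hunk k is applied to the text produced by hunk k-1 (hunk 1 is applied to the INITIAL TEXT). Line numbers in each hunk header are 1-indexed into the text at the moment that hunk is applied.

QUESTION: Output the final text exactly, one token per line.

Answer: lwun
ydl
lbo
rkv
islol
atb
whsii

Derivation:
Hunk 1: at line 1 remove [phtly,sqrr,bamxk] add [ydl,xziob] -> 10 lines: lwun ydl xziob fgqs vktd bdjam theox ywlg ntnhu whsii
Hunk 2: at line 2 remove [xziob,fgqs,vktd] add [lbo] -> 8 lines: lwun ydl lbo bdjam theox ywlg ntnhu whsii
Hunk 3: at line 4 remove [ywlg] add [ddef] -> 8 lines: lwun ydl lbo bdjam theox ddef ntnhu whsii
Hunk 4: at line 2 remove [bdjam] add [lcnbm,bxrz,dpyy] -> 10 lines: lwun ydl lbo lcnbm bxrz dpyy theox ddef ntnhu whsii
Hunk 5: at line 4 remove [dpyy,theox] add [fqo,islol] -> 10 lines: lwun ydl lbo lcnbm bxrz fqo islol ddef ntnhu whsii
Hunk 6: at line 2 remove [lcnbm,bxrz,fqo] add [rkv] -> 8 lines: lwun ydl lbo rkv islol ddef ntnhu whsii
Hunk 7: at line 5 remove [ddef,ntnhu] add [atb] -> 7 lines: lwun ydl lbo rkv islol atb whsii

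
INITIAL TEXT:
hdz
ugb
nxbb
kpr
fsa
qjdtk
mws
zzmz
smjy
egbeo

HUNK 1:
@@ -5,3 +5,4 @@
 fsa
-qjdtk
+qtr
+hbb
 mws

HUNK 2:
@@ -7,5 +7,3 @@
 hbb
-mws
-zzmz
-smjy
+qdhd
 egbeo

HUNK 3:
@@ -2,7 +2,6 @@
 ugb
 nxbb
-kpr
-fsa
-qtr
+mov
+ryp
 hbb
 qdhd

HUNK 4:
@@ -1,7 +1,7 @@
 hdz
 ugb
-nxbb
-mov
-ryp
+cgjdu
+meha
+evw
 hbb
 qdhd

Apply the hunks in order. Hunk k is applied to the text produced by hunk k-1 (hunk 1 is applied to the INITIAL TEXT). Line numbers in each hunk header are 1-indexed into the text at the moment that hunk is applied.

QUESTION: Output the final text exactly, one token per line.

Hunk 1: at line 5 remove [qjdtk] add [qtr,hbb] -> 11 lines: hdz ugb nxbb kpr fsa qtr hbb mws zzmz smjy egbeo
Hunk 2: at line 7 remove [mws,zzmz,smjy] add [qdhd] -> 9 lines: hdz ugb nxbb kpr fsa qtr hbb qdhd egbeo
Hunk 3: at line 2 remove [kpr,fsa,qtr] add [mov,ryp] -> 8 lines: hdz ugb nxbb mov ryp hbb qdhd egbeo
Hunk 4: at line 1 remove [nxbb,mov,ryp] add [cgjdu,meha,evw] -> 8 lines: hdz ugb cgjdu meha evw hbb qdhd egbeo

Answer: hdz
ugb
cgjdu
meha
evw
hbb
qdhd
egbeo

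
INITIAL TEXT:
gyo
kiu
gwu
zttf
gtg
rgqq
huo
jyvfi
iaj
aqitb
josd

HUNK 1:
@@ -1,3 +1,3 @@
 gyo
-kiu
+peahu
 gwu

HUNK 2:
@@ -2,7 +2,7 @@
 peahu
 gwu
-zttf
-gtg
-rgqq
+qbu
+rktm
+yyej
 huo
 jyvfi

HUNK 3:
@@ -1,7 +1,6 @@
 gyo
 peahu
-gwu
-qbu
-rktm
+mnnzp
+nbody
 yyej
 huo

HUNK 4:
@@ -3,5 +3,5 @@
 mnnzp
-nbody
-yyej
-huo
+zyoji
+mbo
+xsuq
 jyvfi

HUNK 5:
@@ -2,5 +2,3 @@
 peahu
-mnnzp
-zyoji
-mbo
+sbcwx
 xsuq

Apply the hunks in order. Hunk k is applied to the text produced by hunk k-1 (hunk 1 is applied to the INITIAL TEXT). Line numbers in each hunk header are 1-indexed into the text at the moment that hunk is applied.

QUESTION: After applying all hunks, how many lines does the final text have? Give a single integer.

Hunk 1: at line 1 remove [kiu] add [peahu] -> 11 lines: gyo peahu gwu zttf gtg rgqq huo jyvfi iaj aqitb josd
Hunk 2: at line 2 remove [zttf,gtg,rgqq] add [qbu,rktm,yyej] -> 11 lines: gyo peahu gwu qbu rktm yyej huo jyvfi iaj aqitb josd
Hunk 3: at line 1 remove [gwu,qbu,rktm] add [mnnzp,nbody] -> 10 lines: gyo peahu mnnzp nbody yyej huo jyvfi iaj aqitb josd
Hunk 4: at line 3 remove [nbody,yyej,huo] add [zyoji,mbo,xsuq] -> 10 lines: gyo peahu mnnzp zyoji mbo xsuq jyvfi iaj aqitb josd
Hunk 5: at line 2 remove [mnnzp,zyoji,mbo] add [sbcwx] -> 8 lines: gyo peahu sbcwx xsuq jyvfi iaj aqitb josd
Final line count: 8

Answer: 8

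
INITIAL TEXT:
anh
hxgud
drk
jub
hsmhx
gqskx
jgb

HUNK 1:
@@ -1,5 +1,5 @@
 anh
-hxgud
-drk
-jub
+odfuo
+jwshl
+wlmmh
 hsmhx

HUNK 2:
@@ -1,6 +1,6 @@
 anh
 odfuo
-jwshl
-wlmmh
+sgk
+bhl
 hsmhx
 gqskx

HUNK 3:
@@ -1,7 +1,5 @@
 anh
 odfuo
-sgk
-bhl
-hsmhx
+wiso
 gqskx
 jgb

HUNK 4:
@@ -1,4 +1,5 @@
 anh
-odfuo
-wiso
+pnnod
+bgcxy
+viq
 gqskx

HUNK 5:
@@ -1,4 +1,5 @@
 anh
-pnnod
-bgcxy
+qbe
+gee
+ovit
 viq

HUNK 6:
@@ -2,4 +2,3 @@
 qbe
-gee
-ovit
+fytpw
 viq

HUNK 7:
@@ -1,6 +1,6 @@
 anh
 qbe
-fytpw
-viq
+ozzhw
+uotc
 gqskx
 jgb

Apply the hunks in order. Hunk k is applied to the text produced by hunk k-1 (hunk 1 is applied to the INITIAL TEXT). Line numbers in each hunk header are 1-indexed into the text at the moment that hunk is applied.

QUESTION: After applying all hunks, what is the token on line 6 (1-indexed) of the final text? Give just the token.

Answer: jgb

Derivation:
Hunk 1: at line 1 remove [hxgud,drk,jub] add [odfuo,jwshl,wlmmh] -> 7 lines: anh odfuo jwshl wlmmh hsmhx gqskx jgb
Hunk 2: at line 1 remove [jwshl,wlmmh] add [sgk,bhl] -> 7 lines: anh odfuo sgk bhl hsmhx gqskx jgb
Hunk 3: at line 1 remove [sgk,bhl,hsmhx] add [wiso] -> 5 lines: anh odfuo wiso gqskx jgb
Hunk 4: at line 1 remove [odfuo,wiso] add [pnnod,bgcxy,viq] -> 6 lines: anh pnnod bgcxy viq gqskx jgb
Hunk 5: at line 1 remove [pnnod,bgcxy] add [qbe,gee,ovit] -> 7 lines: anh qbe gee ovit viq gqskx jgb
Hunk 6: at line 2 remove [gee,ovit] add [fytpw] -> 6 lines: anh qbe fytpw viq gqskx jgb
Hunk 7: at line 1 remove [fytpw,viq] add [ozzhw,uotc] -> 6 lines: anh qbe ozzhw uotc gqskx jgb
Final line 6: jgb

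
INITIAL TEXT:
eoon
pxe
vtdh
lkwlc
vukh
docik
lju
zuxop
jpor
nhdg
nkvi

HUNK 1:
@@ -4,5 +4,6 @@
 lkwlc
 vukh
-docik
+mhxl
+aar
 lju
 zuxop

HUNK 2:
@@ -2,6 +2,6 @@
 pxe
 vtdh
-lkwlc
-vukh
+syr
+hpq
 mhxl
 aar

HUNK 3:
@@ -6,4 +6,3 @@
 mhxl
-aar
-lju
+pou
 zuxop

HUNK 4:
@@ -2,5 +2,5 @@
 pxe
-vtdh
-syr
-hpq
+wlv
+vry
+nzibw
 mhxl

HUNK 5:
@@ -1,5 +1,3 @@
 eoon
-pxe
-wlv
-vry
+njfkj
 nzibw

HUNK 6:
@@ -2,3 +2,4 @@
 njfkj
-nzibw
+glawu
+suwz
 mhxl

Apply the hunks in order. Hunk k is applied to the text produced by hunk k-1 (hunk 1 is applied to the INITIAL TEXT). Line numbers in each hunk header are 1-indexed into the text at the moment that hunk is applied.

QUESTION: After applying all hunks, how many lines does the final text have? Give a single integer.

Hunk 1: at line 4 remove [docik] add [mhxl,aar] -> 12 lines: eoon pxe vtdh lkwlc vukh mhxl aar lju zuxop jpor nhdg nkvi
Hunk 2: at line 2 remove [lkwlc,vukh] add [syr,hpq] -> 12 lines: eoon pxe vtdh syr hpq mhxl aar lju zuxop jpor nhdg nkvi
Hunk 3: at line 6 remove [aar,lju] add [pou] -> 11 lines: eoon pxe vtdh syr hpq mhxl pou zuxop jpor nhdg nkvi
Hunk 4: at line 2 remove [vtdh,syr,hpq] add [wlv,vry,nzibw] -> 11 lines: eoon pxe wlv vry nzibw mhxl pou zuxop jpor nhdg nkvi
Hunk 5: at line 1 remove [pxe,wlv,vry] add [njfkj] -> 9 lines: eoon njfkj nzibw mhxl pou zuxop jpor nhdg nkvi
Hunk 6: at line 2 remove [nzibw] add [glawu,suwz] -> 10 lines: eoon njfkj glawu suwz mhxl pou zuxop jpor nhdg nkvi
Final line count: 10

Answer: 10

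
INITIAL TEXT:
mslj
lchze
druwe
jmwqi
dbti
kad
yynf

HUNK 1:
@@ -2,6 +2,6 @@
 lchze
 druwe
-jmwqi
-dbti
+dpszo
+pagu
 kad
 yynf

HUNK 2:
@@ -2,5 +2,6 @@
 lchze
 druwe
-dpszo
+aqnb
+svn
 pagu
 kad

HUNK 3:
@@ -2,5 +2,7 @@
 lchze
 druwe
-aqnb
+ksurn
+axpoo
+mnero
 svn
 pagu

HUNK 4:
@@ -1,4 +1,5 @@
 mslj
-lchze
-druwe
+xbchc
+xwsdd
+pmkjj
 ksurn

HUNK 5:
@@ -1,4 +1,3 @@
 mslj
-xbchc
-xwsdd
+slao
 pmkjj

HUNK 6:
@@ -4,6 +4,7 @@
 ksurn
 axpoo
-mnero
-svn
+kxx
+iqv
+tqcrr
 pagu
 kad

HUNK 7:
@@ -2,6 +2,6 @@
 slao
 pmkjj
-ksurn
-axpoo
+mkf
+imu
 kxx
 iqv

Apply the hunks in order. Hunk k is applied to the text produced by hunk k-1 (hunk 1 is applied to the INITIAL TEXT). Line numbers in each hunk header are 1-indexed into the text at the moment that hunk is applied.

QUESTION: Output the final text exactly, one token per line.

Answer: mslj
slao
pmkjj
mkf
imu
kxx
iqv
tqcrr
pagu
kad
yynf

Derivation:
Hunk 1: at line 2 remove [jmwqi,dbti] add [dpszo,pagu] -> 7 lines: mslj lchze druwe dpszo pagu kad yynf
Hunk 2: at line 2 remove [dpszo] add [aqnb,svn] -> 8 lines: mslj lchze druwe aqnb svn pagu kad yynf
Hunk 3: at line 2 remove [aqnb] add [ksurn,axpoo,mnero] -> 10 lines: mslj lchze druwe ksurn axpoo mnero svn pagu kad yynf
Hunk 4: at line 1 remove [lchze,druwe] add [xbchc,xwsdd,pmkjj] -> 11 lines: mslj xbchc xwsdd pmkjj ksurn axpoo mnero svn pagu kad yynf
Hunk 5: at line 1 remove [xbchc,xwsdd] add [slao] -> 10 lines: mslj slao pmkjj ksurn axpoo mnero svn pagu kad yynf
Hunk 6: at line 4 remove [mnero,svn] add [kxx,iqv,tqcrr] -> 11 lines: mslj slao pmkjj ksurn axpoo kxx iqv tqcrr pagu kad yynf
Hunk 7: at line 2 remove [ksurn,axpoo] add [mkf,imu] -> 11 lines: mslj slao pmkjj mkf imu kxx iqv tqcrr pagu kad yynf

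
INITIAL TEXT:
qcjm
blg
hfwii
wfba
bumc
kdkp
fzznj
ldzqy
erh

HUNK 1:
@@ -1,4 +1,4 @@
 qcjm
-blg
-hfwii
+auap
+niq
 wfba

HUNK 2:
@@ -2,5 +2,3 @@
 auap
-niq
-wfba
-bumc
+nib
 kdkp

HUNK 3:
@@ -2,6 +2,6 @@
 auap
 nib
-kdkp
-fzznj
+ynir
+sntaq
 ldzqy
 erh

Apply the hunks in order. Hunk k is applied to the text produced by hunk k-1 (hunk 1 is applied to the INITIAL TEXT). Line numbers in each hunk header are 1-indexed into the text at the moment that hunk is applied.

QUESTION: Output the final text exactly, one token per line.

Hunk 1: at line 1 remove [blg,hfwii] add [auap,niq] -> 9 lines: qcjm auap niq wfba bumc kdkp fzznj ldzqy erh
Hunk 2: at line 2 remove [niq,wfba,bumc] add [nib] -> 7 lines: qcjm auap nib kdkp fzznj ldzqy erh
Hunk 3: at line 2 remove [kdkp,fzznj] add [ynir,sntaq] -> 7 lines: qcjm auap nib ynir sntaq ldzqy erh

Answer: qcjm
auap
nib
ynir
sntaq
ldzqy
erh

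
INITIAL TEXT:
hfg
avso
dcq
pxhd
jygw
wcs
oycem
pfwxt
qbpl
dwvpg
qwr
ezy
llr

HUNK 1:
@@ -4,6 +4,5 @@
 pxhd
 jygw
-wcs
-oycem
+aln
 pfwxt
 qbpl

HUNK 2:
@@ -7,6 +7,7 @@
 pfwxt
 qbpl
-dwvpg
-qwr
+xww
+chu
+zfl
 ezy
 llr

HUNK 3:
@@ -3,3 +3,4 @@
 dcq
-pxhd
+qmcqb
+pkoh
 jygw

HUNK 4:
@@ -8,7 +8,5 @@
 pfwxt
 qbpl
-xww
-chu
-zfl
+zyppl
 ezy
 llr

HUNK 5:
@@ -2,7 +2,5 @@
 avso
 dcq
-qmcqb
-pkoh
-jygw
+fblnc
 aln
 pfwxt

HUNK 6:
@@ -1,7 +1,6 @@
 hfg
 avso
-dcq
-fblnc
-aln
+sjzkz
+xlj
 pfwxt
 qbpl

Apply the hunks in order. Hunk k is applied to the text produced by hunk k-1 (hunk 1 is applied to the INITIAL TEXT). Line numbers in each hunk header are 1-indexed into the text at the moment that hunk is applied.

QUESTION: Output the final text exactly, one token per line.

Answer: hfg
avso
sjzkz
xlj
pfwxt
qbpl
zyppl
ezy
llr

Derivation:
Hunk 1: at line 4 remove [wcs,oycem] add [aln] -> 12 lines: hfg avso dcq pxhd jygw aln pfwxt qbpl dwvpg qwr ezy llr
Hunk 2: at line 7 remove [dwvpg,qwr] add [xww,chu,zfl] -> 13 lines: hfg avso dcq pxhd jygw aln pfwxt qbpl xww chu zfl ezy llr
Hunk 3: at line 3 remove [pxhd] add [qmcqb,pkoh] -> 14 lines: hfg avso dcq qmcqb pkoh jygw aln pfwxt qbpl xww chu zfl ezy llr
Hunk 4: at line 8 remove [xww,chu,zfl] add [zyppl] -> 12 lines: hfg avso dcq qmcqb pkoh jygw aln pfwxt qbpl zyppl ezy llr
Hunk 5: at line 2 remove [qmcqb,pkoh,jygw] add [fblnc] -> 10 lines: hfg avso dcq fblnc aln pfwxt qbpl zyppl ezy llr
Hunk 6: at line 1 remove [dcq,fblnc,aln] add [sjzkz,xlj] -> 9 lines: hfg avso sjzkz xlj pfwxt qbpl zyppl ezy llr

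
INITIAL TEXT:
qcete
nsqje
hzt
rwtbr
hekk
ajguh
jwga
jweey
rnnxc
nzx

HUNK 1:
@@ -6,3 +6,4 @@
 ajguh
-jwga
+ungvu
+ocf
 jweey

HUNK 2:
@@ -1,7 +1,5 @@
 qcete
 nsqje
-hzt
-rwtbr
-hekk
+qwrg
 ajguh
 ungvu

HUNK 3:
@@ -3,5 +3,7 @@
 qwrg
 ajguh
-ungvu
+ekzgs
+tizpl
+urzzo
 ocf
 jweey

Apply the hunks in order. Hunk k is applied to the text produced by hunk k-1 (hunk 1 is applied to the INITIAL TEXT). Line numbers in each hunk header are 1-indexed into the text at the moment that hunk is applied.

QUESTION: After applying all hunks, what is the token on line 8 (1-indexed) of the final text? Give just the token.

Hunk 1: at line 6 remove [jwga] add [ungvu,ocf] -> 11 lines: qcete nsqje hzt rwtbr hekk ajguh ungvu ocf jweey rnnxc nzx
Hunk 2: at line 1 remove [hzt,rwtbr,hekk] add [qwrg] -> 9 lines: qcete nsqje qwrg ajguh ungvu ocf jweey rnnxc nzx
Hunk 3: at line 3 remove [ungvu] add [ekzgs,tizpl,urzzo] -> 11 lines: qcete nsqje qwrg ajguh ekzgs tizpl urzzo ocf jweey rnnxc nzx
Final line 8: ocf

Answer: ocf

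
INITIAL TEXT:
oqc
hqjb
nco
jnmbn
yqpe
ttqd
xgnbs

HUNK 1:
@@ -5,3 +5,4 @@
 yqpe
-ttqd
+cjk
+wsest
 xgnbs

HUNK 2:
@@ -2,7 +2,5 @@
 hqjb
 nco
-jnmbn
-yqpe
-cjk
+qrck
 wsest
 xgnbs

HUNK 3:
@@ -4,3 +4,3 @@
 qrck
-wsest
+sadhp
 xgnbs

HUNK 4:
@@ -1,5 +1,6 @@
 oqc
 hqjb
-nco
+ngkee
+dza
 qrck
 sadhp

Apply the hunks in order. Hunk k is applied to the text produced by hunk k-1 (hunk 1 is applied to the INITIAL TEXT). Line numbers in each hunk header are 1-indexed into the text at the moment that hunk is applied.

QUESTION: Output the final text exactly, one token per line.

Answer: oqc
hqjb
ngkee
dza
qrck
sadhp
xgnbs

Derivation:
Hunk 1: at line 5 remove [ttqd] add [cjk,wsest] -> 8 lines: oqc hqjb nco jnmbn yqpe cjk wsest xgnbs
Hunk 2: at line 2 remove [jnmbn,yqpe,cjk] add [qrck] -> 6 lines: oqc hqjb nco qrck wsest xgnbs
Hunk 3: at line 4 remove [wsest] add [sadhp] -> 6 lines: oqc hqjb nco qrck sadhp xgnbs
Hunk 4: at line 1 remove [nco] add [ngkee,dza] -> 7 lines: oqc hqjb ngkee dza qrck sadhp xgnbs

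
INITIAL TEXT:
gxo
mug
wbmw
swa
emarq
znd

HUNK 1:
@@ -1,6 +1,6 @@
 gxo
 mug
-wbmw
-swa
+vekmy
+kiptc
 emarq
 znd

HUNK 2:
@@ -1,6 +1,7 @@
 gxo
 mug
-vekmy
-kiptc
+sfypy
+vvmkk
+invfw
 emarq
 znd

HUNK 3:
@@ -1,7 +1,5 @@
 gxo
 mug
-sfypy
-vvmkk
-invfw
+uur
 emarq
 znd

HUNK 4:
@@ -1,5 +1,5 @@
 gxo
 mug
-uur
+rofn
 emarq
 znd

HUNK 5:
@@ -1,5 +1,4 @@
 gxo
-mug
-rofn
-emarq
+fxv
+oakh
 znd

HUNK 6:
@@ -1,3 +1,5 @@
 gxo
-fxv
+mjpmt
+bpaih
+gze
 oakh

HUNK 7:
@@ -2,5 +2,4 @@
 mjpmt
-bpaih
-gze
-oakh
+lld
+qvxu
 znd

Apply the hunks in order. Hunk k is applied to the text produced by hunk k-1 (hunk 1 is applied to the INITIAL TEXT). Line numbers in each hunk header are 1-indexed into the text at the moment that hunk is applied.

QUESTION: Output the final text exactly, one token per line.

Hunk 1: at line 1 remove [wbmw,swa] add [vekmy,kiptc] -> 6 lines: gxo mug vekmy kiptc emarq znd
Hunk 2: at line 1 remove [vekmy,kiptc] add [sfypy,vvmkk,invfw] -> 7 lines: gxo mug sfypy vvmkk invfw emarq znd
Hunk 3: at line 1 remove [sfypy,vvmkk,invfw] add [uur] -> 5 lines: gxo mug uur emarq znd
Hunk 4: at line 1 remove [uur] add [rofn] -> 5 lines: gxo mug rofn emarq znd
Hunk 5: at line 1 remove [mug,rofn,emarq] add [fxv,oakh] -> 4 lines: gxo fxv oakh znd
Hunk 6: at line 1 remove [fxv] add [mjpmt,bpaih,gze] -> 6 lines: gxo mjpmt bpaih gze oakh znd
Hunk 7: at line 2 remove [bpaih,gze,oakh] add [lld,qvxu] -> 5 lines: gxo mjpmt lld qvxu znd

Answer: gxo
mjpmt
lld
qvxu
znd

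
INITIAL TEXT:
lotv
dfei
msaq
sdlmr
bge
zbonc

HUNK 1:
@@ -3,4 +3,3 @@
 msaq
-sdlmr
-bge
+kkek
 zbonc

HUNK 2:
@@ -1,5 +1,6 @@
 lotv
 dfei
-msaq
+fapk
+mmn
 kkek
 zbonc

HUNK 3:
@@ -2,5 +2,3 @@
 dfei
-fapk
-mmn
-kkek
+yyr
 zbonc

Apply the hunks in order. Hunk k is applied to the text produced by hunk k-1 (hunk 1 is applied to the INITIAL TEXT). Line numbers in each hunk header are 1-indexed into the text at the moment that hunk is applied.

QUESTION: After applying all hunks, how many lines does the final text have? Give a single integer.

Answer: 4

Derivation:
Hunk 1: at line 3 remove [sdlmr,bge] add [kkek] -> 5 lines: lotv dfei msaq kkek zbonc
Hunk 2: at line 1 remove [msaq] add [fapk,mmn] -> 6 lines: lotv dfei fapk mmn kkek zbonc
Hunk 3: at line 2 remove [fapk,mmn,kkek] add [yyr] -> 4 lines: lotv dfei yyr zbonc
Final line count: 4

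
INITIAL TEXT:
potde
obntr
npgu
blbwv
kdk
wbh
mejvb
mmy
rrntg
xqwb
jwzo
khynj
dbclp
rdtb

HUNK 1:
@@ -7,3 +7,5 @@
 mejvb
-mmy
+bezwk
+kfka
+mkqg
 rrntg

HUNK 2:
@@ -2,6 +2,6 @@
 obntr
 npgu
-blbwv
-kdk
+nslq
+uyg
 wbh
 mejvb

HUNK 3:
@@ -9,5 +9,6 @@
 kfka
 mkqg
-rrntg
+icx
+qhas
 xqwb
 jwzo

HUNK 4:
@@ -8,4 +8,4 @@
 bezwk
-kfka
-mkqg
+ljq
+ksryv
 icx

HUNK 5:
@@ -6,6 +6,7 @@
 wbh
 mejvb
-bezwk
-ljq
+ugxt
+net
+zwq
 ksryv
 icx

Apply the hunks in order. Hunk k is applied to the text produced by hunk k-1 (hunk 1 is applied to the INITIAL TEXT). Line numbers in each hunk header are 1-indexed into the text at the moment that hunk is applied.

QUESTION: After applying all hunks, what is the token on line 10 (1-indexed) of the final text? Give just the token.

Hunk 1: at line 7 remove [mmy] add [bezwk,kfka,mkqg] -> 16 lines: potde obntr npgu blbwv kdk wbh mejvb bezwk kfka mkqg rrntg xqwb jwzo khynj dbclp rdtb
Hunk 2: at line 2 remove [blbwv,kdk] add [nslq,uyg] -> 16 lines: potde obntr npgu nslq uyg wbh mejvb bezwk kfka mkqg rrntg xqwb jwzo khynj dbclp rdtb
Hunk 3: at line 9 remove [rrntg] add [icx,qhas] -> 17 lines: potde obntr npgu nslq uyg wbh mejvb bezwk kfka mkqg icx qhas xqwb jwzo khynj dbclp rdtb
Hunk 4: at line 8 remove [kfka,mkqg] add [ljq,ksryv] -> 17 lines: potde obntr npgu nslq uyg wbh mejvb bezwk ljq ksryv icx qhas xqwb jwzo khynj dbclp rdtb
Hunk 5: at line 6 remove [bezwk,ljq] add [ugxt,net,zwq] -> 18 lines: potde obntr npgu nslq uyg wbh mejvb ugxt net zwq ksryv icx qhas xqwb jwzo khynj dbclp rdtb
Final line 10: zwq

Answer: zwq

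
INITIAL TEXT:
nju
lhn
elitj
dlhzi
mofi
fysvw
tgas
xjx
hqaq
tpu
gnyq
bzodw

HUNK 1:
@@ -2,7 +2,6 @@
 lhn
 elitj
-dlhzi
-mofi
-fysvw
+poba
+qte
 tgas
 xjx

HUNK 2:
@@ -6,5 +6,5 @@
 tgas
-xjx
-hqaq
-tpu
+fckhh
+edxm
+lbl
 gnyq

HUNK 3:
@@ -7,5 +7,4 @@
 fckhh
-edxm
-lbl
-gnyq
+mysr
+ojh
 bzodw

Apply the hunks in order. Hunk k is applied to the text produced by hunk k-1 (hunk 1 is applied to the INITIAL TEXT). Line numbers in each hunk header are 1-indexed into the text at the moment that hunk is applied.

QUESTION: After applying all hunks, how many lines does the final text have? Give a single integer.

Answer: 10

Derivation:
Hunk 1: at line 2 remove [dlhzi,mofi,fysvw] add [poba,qte] -> 11 lines: nju lhn elitj poba qte tgas xjx hqaq tpu gnyq bzodw
Hunk 2: at line 6 remove [xjx,hqaq,tpu] add [fckhh,edxm,lbl] -> 11 lines: nju lhn elitj poba qte tgas fckhh edxm lbl gnyq bzodw
Hunk 3: at line 7 remove [edxm,lbl,gnyq] add [mysr,ojh] -> 10 lines: nju lhn elitj poba qte tgas fckhh mysr ojh bzodw
Final line count: 10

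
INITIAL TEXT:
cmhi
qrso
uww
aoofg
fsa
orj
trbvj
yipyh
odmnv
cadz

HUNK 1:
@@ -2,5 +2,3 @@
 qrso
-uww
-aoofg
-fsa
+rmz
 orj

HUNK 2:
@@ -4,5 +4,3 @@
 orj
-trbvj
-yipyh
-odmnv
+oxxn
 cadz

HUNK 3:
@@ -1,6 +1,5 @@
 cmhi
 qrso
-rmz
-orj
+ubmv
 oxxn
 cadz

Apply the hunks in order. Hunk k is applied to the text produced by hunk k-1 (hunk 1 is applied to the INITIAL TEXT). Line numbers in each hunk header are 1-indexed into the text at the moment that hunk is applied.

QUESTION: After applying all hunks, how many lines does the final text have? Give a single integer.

Answer: 5

Derivation:
Hunk 1: at line 2 remove [uww,aoofg,fsa] add [rmz] -> 8 lines: cmhi qrso rmz orj trbvj yipyh odmnv cadz
Hunk 2: at line 4 remove [trbvj,yipyh,odmnv] add [oxxn] -> 6 lines: cmhi qrso rmz orj oxxn cadz
Hunk 3: at line 1 remove [rmz,orj] add [ubmv] -> 5 lines: cmhi qrso ubmv oxxn cadz
Final line count: 5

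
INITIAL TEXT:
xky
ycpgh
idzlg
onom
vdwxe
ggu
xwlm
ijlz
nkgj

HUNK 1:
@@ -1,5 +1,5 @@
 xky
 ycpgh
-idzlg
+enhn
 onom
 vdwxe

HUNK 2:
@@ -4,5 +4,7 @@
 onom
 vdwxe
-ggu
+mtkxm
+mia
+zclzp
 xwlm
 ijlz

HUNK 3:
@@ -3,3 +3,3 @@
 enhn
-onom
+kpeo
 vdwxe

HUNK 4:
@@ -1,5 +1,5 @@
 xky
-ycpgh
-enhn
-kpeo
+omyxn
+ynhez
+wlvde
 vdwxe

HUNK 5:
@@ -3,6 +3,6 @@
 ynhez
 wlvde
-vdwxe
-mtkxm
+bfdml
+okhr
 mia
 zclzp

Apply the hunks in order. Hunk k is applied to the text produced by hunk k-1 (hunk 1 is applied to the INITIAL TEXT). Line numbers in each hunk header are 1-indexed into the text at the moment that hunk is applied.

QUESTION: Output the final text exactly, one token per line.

Hunk 1: at line 1 remove [idzlg] add [enhn] -> 9 lines: xky ycpgh enhn onom vdwxe ggu xwlm ijlz nkgj
Hunk 2: at line 4 remove [ggu] add [mtkxm,mia,zclzp] -> 11 lines: xky ycpgh enhn onom vdwxe mtkxm mia zclzp xwlm ijlz nkgj
Hunk 3: at line 3 remove [onom] add [kpeo] -> 11 lines: xky ycpgh enhn kpeo vdwxe mtkxm mia zclzp xwlm ijlz nkgj
Hunk 4: at line 1 remove [ycpgh,enhn,kpeo] add [omyxn,ynhez,wlvde] -> 11 lines: xky omyxn ynhez wlvde vdwxe mtkxm mia zclzp xwlm ijlz nkgj
Hunk 5: at line 3 remove [vdwxe,mtkxm] add [bfdml,okhr] -> 11 lines: xky omyxn ynhez wlvde bfdml okhr mia zclzp xwlm ijlz nkgj

Answer: xky
omyxn
ynhez
wlvde
bfdml
okhr
mia
zclzp
xwlm
ijlz
nkgj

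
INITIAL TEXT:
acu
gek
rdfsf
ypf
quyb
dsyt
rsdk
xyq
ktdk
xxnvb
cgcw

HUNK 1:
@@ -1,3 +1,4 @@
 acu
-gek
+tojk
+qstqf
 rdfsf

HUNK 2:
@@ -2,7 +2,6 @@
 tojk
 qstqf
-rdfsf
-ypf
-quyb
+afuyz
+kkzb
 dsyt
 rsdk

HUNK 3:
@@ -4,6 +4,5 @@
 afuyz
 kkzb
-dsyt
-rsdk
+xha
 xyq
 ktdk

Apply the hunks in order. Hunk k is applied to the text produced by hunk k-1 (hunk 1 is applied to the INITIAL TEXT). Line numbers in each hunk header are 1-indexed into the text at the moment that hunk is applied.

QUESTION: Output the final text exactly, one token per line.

Answer: acu
tojk
qstqf
afuyz
kkzb
xha
xyq
ktdk
xxnvb
cgcw

Derivation:
Hunk 1: at line 1 remove [gek] add [tojk,qstqf] -> 12 lines: acu tojk qstqf rdfsf ypf quyb dsyt rsdk xyq ktdk xxnvb cgcw
Hunk 2: at line 2 remove [rdfsf,ypf,quyb] add [afuyz,kkzb] -> 11 lines: acu tojk qstqf afuyz kkzb dsyt rsdk xyq ktdk xxnvb cgcw
Hunk 3: at line 4 remove [dsyt,rsdk] add [xha] -> 10 lines: acu tojk qstqf afuyz kkzb xha xyq ktdk xxnvb cgcw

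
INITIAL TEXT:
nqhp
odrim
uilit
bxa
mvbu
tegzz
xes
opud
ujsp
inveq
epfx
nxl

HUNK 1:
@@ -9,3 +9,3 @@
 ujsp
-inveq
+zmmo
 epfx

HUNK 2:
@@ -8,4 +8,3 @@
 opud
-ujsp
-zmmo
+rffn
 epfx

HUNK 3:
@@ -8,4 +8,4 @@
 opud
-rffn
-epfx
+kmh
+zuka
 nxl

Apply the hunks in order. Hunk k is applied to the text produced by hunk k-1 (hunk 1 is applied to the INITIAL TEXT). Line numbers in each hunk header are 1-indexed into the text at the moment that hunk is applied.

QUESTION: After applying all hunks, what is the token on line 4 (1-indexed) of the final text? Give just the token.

Answer: bxa

Derivation:
Hunk 1: at line 9 remove [inveq] add [zmmo] -> 12 lines: nqhp odrim uilit bxa mvbu tegzz xes opud ujsp zmmo epfx nxl
Hunk 2: at line 8 remove [ujsp,zmmo] add [rffn] -> 11 lines: nqhp odrim uilit bxa mvbu tegzz xes opud rffn epfx nxl
Hunk 3: at line 8 remove [rffn,epfx] add [kmh,zuka] -> 11 lines: nqhp odrim uilit bxa mvbu tegzz xes opud kmh zuka nxl
Final line 4: bxa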